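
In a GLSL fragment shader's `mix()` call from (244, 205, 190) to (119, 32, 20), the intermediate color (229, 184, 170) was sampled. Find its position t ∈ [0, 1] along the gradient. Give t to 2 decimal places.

0.12

Invert the lerp on the G channel (largest span, 173): t = (184 − 205) / (32 − 205) = -21/-173 = 0.12139.
Check on R: (229 − 244)/(119 − 244) = 0.12 ✓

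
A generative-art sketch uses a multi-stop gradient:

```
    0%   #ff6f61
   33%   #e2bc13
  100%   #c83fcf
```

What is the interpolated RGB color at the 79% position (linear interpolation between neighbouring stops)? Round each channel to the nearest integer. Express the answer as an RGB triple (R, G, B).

(208, 102, 148)

79% lies between the 33% and 100% stops, so the local fraction is t = (79 − 33)/(100 − 33) = 46/67 ≈ 0.6866.
#e2bc13 → (226, 188, 19); #c83fcf → (200, 63, 207).
R = 226 + 0.6866 × (200 − 226) = 208.148 → 208
G = 188 + 0.6866 × (63 − 188) = 102.175 → 102
B = 19 + 0.6866 × (207 − 19) = 148.081 → 148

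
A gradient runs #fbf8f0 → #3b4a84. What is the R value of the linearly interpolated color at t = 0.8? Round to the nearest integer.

R₁ = 251 (from #fbf8f0), R₂ = 59 (from #3b4a84).
R = 251 + 0.8 × (59 − 251) = 97.4 → 97

97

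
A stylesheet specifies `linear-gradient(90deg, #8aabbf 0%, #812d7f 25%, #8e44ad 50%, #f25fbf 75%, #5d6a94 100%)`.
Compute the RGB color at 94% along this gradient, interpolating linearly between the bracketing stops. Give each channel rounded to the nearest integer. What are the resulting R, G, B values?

94% lies between the 75% and 100% stops, so the local fraction is t = (94 − 75)/(100 − 75) = 19/25 ≈ 0.76.
#f25fbf → (242, 95, 191); #5d6a94 → (93, 106, 148).
R = 242 + 0.76 × (93 − 242) = 128.76 → 129
G = 95 + 0.76 × (106 − 95) = 103.36 → 103
B = 191 + 0.76 × (148 − 191) = 158.32 → 158

(129, 103, 158)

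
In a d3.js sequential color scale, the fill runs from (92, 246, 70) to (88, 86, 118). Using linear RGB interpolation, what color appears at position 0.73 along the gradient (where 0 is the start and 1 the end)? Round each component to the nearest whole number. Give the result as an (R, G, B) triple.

(89, 129, 105)

R = 92 + 0.73 × (88 − 92) = 92 + 0.73 × -4 = 89.08 → 89
G = 246 + 0.73 × (86 − 246) = 246 + 0.73 × -160 = 129.2 → 129
B = 70 + 0.73 × (118 − 70) = 70 + 0.73 × 48 = 105.04 → 105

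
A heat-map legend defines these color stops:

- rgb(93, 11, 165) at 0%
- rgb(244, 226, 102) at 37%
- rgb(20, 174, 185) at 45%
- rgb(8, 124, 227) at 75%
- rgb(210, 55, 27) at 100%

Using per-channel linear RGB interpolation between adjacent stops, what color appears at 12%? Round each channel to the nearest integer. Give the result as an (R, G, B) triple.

(142, 81, 145)

12% lies between the 0% and 37% stops, so the local fraction is t = (12 − 0)/(37 − 0) = 12/37 ≈ 0.3243.
R = 93 + 0.3243 × (244 − 93) = 141.969 → 142
G = 11 + 0.3243 × (226 − 11) = 80.724 → 81
B = 165 + 0.3243 × (102 − 165) = 144.569 → 145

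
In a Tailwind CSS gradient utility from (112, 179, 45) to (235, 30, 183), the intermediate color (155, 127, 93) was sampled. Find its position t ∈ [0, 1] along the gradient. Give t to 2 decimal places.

Invert the lerp on the G channel (largest span, 149): t = (127 − 179) / (30 − 179) = -52/-149 = 0.34899.
Check on R: (155 − 112)/(235 − 112) = 0.3496 ✓

0.35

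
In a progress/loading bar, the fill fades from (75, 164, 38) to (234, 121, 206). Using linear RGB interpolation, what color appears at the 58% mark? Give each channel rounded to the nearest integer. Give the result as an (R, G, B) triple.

58% corresponds to t = 0.58.
R = 75 + 0.58 × (234 − 75) = 75 + 0.58 × 159 = 167.22 → 167
G = 164 + 0.58 × (121 − 164) = 164 + 0.58 × -43 = 139.06 → 139
B = 38 + 0.58 × (206 − 38) = 38 + 0.58 × 168 = 135.44 → 135

(167, 139, 135)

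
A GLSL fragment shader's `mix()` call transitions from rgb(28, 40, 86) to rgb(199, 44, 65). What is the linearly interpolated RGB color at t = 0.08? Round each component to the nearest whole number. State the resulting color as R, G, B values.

R = 28 + 0.08 × (199 − 28) = 28 + 0.08 × 171 = 41.68 → 42
G = 40 + 0.08 × (44 − 40) = 40 + 0.08 × 4 = 40.32 → 40
B = 86 + 0.08 × (65 − 86) = 86 + 0.08 × -21 = 84.32 → 84
So the blended color is (42, 40, 84), about #2a2854.

(42, 40, 84)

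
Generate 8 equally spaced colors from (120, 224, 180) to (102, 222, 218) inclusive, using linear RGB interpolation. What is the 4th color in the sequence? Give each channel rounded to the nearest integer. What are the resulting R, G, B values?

(112, 223, 196)

With 8 swatches and endpoints inclusive, swatch 4 sits at t = (4 − 1)/(8 − 1) = 3/7 ≈ 0.4286.
R = 120 + 0.4286 × (102 − 120) = 112.285 → 112
G = 224 + 0.4286 × (222 − 224) = 223.143 → 223
B = 180 + 0.4286 × (218 − 180) = 196.287 → 196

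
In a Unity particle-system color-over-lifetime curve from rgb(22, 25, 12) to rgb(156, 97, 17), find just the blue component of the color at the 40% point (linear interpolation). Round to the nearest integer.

14

B = 12 + 0.4 × (17 − 12) = 14 → 14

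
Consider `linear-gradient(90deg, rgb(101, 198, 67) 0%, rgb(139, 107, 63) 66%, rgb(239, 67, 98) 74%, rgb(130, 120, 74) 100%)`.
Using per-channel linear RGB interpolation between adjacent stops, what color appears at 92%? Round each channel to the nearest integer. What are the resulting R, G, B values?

(164, 104, 81)

92% lies between the 74% and 100% stops, so the local fraction is t = (92 − 74)/(100 − 74) = 18/26 ≈ 0.6923.
R = 239 + 0.6923 × (130 − 239) = 163.539 → 164
G = 67 + 0.6923 × (120 − 67) = 103.692 → 104
B = 98 + 0.6923 × (74 − 98) = 81.385 → 81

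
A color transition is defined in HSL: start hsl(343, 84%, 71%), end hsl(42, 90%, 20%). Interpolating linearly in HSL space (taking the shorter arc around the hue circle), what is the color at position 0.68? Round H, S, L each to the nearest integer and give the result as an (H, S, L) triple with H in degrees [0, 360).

(23, 88, 36)

Hue: 42 − 343 = -301°, but |-301| > 180 so the shorter arc goes the other way: Δh = -301 + 360 = 59°.
H = 343 + 0.68 × (59) = 383.12 → 383 → 383 mod 360 = 23°
S = 84 + 0.68 × (90 − 84) = 88.08 → 88%
L = 71 + 0.68 × (20 − 71) = 36.32 → 36%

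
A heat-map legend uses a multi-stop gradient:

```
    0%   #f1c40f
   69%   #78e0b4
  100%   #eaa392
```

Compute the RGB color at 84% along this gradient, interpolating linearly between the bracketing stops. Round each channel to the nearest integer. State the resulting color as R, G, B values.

84% lies between the 69% and 100% stops, so the local fraction is t = (84 − 69)/(100 − 69) = 15/31 ≈ 0.4839.
#78e0b4 → (120, 224, 180); #eaa392 → (234, 163, 146).
R = 120 + 0.4839 × (234 − 120) = 175.165 → 175
G = 224 + 0.4839 × (163 − 224) = 194.482 → 194
B = 180 + 0.4839 × (146 − 180) = 163.547 → 164

(175, 194, 164)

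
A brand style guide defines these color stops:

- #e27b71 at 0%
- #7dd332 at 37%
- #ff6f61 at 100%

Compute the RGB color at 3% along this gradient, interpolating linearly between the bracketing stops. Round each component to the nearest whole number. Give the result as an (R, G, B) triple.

3% lies between the 0% and 37% stops, so the local fraction is t = (3 − 0)/(37 − 0) = 3/37 ≈ 0.0811.
#e27b71 → (226, 123, 113); #7dd332 → (125, 211, 50).
R = 226 + 0.0811 × (125 − 226) = 217.809 → 218
G = 123 + 0.0811 × (211 − 123) = 130.137 → 130
B = 113 + 0.0811 × (50 − 113) = 107.891 → 108

(218, 130, 108)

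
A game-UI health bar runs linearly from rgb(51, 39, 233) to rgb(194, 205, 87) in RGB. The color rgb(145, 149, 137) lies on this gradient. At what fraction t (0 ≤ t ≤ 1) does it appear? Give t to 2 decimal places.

0.66

Invert the lerp on the G channel (largest span, 166): t = (149 − 39) / (205 − 39) = 110/166 = 0.66265.
Check on R: (145 − 51)/(194 − 51) = 0.6573 ✓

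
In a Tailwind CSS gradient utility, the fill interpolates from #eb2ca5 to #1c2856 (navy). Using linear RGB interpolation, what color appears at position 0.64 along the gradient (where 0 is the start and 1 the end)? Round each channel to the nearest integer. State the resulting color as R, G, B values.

#eb2ca5 → (235, 44, 165); #1c2856 → (28, 40, 86).
R = 235 + 0.64 × (28 − 235) = 235 + 0.64 × -207 = 102.52 → 103
G = 44 + 0.64 × (40 − 44) = 44 + 0.64 × -4 = 41.44 → 41
B = 165 + 0.64 × (86 − 165) = 165 + 0.64 × -79 = 114.44 → 114

(103, 41, 114)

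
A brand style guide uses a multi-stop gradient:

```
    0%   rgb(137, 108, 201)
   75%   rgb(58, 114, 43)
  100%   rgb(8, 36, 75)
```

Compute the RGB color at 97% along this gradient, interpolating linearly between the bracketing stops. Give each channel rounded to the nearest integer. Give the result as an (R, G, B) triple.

97% lies between the 75% and 100% stops, so the local fraction is t = (97 − 75)/(100 − 75) = 22/25 ≈ 0.88.
R = 58 + 0.88 × (8 − 58) = 14 → 14
G = 114 + 0.88 × (36 − 114) = 45.36 → 45
B = 43 + 0.88 × (75 − 43) = 71.16 → 71

(14, 45, 71)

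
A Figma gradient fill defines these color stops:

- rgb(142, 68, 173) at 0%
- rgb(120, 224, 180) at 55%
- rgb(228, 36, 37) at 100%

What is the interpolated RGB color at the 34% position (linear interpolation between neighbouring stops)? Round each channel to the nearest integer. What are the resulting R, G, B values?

34% lies between the 0% and 55% stops, so the local fraction is t = (34 − 0)/(55 − 0) = 34/55 ≈ 0.6182.
R = 142 + 0.6182 × (120 − 142) = 128.4 → 128
G = 68 + 0.6182 × (224 − 68) = 164.439 → 164
B = 173 + 0.6182 × (180 − 173) = 177.327 → 177

(128, 164, 177)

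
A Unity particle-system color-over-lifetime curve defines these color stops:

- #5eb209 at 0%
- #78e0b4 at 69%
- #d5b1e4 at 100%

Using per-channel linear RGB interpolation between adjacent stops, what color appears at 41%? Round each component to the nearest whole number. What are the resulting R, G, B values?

(109, 205, 111)

41% lies between the 0% and 69% stops, so the local fraction is t = (41 − 0)/(69 − 0) = 41/69 ≈ 0.5942.
#5eb209 → (94, 178, 9); #78e0b4 → (120, 224, 180).
R = 94 + 0.5942 × (120 − 94) = 109.449 → 109
G = 178 + 0.5942 × (224 − 178) = 205.333 → 205
B = 9 + 0.5942 × (180 − 9) = 110.608 → 111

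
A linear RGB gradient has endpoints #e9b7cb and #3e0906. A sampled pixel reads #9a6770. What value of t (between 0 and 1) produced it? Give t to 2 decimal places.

0.46

Invert the lerp on the B channel (largest span, 197): t = (112 − 203) / (6 − 203) = -91/-197 = 0.46193.
Check on R: (154 − 233)/(62 − 233) = 0.462 ✓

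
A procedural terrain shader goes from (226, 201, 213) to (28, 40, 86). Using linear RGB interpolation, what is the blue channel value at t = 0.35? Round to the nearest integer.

169

B = 213 + 0.35 × (86 − 213) = 168.55 → 169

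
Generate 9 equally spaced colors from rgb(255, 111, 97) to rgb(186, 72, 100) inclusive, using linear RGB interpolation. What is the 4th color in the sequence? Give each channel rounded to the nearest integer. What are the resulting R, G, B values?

With 9 swatches and endpoints inclusive, swatch 4 sits at t = (4 − 1)/(9 − 1) = 3/8 ≈ 0.375.
R = 255 + 0.375 × (186 − 255) = 229.125 → 229
G = 111 + 0.375 × (72 − 111) = 96.375 → 96
B = 97 + 0.375 × (100 − 97) = 98.125 → 98

(229, 96, 98)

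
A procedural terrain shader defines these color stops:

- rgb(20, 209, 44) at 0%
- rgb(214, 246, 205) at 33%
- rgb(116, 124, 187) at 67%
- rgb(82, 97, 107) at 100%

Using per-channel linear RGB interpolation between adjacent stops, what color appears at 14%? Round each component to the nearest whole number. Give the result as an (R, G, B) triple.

14% lies between the 0% and 33% stops, so the local fraction is t = (14 − 0)/(33 − 0) = 14/33 ≈ 0.4242.
R = 20 + 0.4242 × (214 − 20) = 102.295 → 102
G = 209 + 0.4242 × (246 − 209) = 224.695 → 225
B = 44 + 0.4242 × (205 − 44) = 112.296 → 112

(102, 225, 112)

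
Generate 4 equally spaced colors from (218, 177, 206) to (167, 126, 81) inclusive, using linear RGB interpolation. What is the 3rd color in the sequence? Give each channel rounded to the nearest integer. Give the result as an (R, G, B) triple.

(184, 143, 123)

With 4 swatches and endpoints inclusive, swatch 3 sits at t = (3 − 1)/(4 − 1) = 2/3 ≈ 0.6667.
R = 218 + 0.6667 × (167 − 218) = 183.998 → 184
G = 177 + 0.6667 × (126 − 177) = 142.998 → 143
B = 206 + 0.6667 × (81 − 206) = 122.663 → 123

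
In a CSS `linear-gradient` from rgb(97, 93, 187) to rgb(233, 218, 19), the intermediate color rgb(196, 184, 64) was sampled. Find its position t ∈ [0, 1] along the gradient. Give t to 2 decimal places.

0.73

Invert the lerp on the B channel (largest span, 168): t = (64 − 187) / (19 − 187) = -123/-168 = 0.73214.
Check on R: (196 − 97)/(233 − 97) = 0.7279 ✓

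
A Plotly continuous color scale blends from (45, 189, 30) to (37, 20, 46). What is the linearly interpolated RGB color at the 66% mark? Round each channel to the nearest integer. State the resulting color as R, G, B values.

66% corresponds to t = 0.66.
R = 45 + 0.66 × (37 − 45) = 45 + 0.66 × -8 = 39.72 → 40
G = 189 + 0.66 × (20 − 189) = 189 + 0.66 × -169 = 77.46 → 77
B = 30 + 0.66 × (46 − 30) = 30 + 0.66 × 16 = 40.56 → 41

(40, 77, 41)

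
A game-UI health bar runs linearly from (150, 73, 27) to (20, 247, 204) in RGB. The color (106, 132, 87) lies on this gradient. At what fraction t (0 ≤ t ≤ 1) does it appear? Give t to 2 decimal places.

Invert the lerp on the B channel (largest span, 177): t = (87 − 27) / (204 − 27) = 60/177 = 0.33898.
Check on R: (106 − 150)/(20 − 150) = 0.3385 ✓

0.34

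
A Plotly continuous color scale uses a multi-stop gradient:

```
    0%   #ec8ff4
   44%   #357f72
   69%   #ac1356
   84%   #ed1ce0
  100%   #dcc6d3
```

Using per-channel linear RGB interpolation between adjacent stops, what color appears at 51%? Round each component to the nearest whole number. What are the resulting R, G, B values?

(86, 97, 106)

51% lies between the 44% and 69% stops, so the local fraction is t = (51 − 44)/(69 − 44) = 7/25 ≈ 0.28.
#357f72 → (53, 127, 114); #ac1356 → (172, 19, 86).
R = 53 + 0.28 × (172 − 53) = 86.32 → 86
G = 127 + 0.28 × (19 − 127) = 96.76 → 97
B = 114 + 0.28 × (86 − 114) = 106.16 → 106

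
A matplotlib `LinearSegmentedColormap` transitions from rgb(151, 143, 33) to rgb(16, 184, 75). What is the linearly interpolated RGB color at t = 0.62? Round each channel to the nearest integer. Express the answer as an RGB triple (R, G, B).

R = 151 + 0.62 × (16 − 151) = 151 + 0.62 × -135 = 67.3 → 67
G = 143 + 0.62 × (184 − 143) = 143 + 0.62 × 41 = 168.42 → 168
B = 33 + 0.62 × (75 − 33) = 33 + 0.62 × 42 = 59.04 → 59
So the blended color is (67, 168, 59), about #43a83b.

(67, 168, 59)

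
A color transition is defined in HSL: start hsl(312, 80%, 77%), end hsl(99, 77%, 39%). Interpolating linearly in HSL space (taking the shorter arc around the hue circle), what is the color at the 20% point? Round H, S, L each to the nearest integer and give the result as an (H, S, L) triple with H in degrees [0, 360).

Hue: 99 − 312 = -213°, but |-213| > 180 so the shorter arc goes the other way: Δh = -213 + 360 = 147°.
H = 312 + 0.2 × (147) = 341.4 → 341°
S = 80 + 0.2 × (77 − 80) = 79.4 → 79%
L = 77 + 0.2 × (39 − 77) = 69.4 → 69%

(341, 79, 69)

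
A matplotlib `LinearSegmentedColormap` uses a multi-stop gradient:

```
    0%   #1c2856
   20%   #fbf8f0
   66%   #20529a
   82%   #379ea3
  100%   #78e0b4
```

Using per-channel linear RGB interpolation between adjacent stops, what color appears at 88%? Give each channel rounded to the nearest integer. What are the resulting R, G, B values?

88% lies between the 82% and 100% stops, so the local fraction is t = (88 − 82)/(100 − 82) = 6/18 ≈ 0.3333.
#379ea3 → (55, 158, 163); #78e0b4 → (120, 224, 180).
R = 55 + 0.3333 × (120 − 55) = 76.665 → 77
G = 158 + 0.3333 × (224 − 158) = 179.998 → 180
B = 163 + 0.3333 × (180 − 163) = 168.666 → 169

(77, 180, 169)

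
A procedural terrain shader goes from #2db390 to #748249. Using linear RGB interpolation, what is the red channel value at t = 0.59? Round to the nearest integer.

R₁ = 45 (from #2db390), R₂ = 116 (from #748249).
R = 45 + 0.59 × (116 − 45) = 86.89 → 87

87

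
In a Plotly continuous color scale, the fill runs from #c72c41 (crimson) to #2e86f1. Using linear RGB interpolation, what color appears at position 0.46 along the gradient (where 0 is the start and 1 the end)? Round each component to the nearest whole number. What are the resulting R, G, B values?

(129, 85, 146)

#c72c41 → (199, 44, 65); #2e86f1 → (46, 134, 241).
R = 199 + 0.46 × (46 − 199) = 199 + 0.46 × -153 = 128.62 → 129
G = 44 + 0.46 × (134 − 44) = 44 + 0.46 × 90 = 85.4 → 85
B = 65 + 0.46 × (241 − 65) = 65 + 0.46 × 176 = 145.96 → 146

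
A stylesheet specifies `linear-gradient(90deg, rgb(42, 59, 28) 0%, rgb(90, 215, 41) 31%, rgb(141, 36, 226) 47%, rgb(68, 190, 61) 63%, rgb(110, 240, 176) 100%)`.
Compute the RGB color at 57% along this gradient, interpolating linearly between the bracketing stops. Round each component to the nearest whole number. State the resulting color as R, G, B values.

(95, 132, 123)

57% lies between the 47% and 63% stops, so the local fraction is t = (57 − 47)/(63 − 47) = 10/16 ≈ 0.625.
R = 141 + 0.625 × (68 − 141) = 95.375 → 95
G = 36 + 0.625 × (190 − 36) = 132.25 → 132
B = 226 + 0.625 × (61 − 226) = 122.875 → 123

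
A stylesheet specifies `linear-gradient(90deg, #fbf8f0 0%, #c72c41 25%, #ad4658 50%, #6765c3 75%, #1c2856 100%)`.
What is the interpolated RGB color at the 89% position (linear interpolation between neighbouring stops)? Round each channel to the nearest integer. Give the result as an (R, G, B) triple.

89% lies between the 75% and 100% stops, so the local fraction is t = (89 − 75)/(100 − 75) = 14/25 ≈ 0.56.
#6765c3 → (103, 101, 195); #1c2856 → (28, 40, 86).
R = 103 + 0.56 × (28 − 103) = 61 → 61
G = 101 + 0.56 × (40 − 101) = 66.84 → 67
B = 195 + 0.56 × (86 − 195) = 133.96 → 134

(61, 67, 134)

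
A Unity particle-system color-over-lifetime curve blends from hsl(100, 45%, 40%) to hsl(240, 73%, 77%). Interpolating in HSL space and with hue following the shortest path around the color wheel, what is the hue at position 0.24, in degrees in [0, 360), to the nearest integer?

134

Hue arc: Δh = 240 − 100 = 140° (|Δh| ≤ 180, already the shorter path).
H = 100 + 0.24 × (140) = 133.6 → 134°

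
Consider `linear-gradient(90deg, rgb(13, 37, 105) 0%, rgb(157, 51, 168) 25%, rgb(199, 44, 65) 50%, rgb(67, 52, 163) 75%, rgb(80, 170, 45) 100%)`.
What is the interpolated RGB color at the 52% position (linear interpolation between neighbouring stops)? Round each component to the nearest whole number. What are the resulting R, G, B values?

(188, 45, 73)

52% lies between the 50% and 75% stops, so the local fraction is t = (52 − 50)/(75 − 50) = 2/25 ≈ 0.08.
R = 199 + 0.08 × (67 − 199) = 188.44 → 188
G = 44 + 0.08 × (52 − 44) = 44.64 → 45
B = 65 + 0.08 × (163 − 65) = 72.84 → 73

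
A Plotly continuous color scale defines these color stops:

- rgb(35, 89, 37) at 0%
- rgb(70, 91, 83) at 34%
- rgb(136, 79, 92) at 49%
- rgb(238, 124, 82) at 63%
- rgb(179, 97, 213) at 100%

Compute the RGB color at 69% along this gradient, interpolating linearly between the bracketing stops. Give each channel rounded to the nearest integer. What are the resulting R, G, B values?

69% lies between the 63% and 100% stops, so the local fraction is t = (69 − 63)/(100 − 63) = 6/37 ≈ 0.1622.
R = 238 + 0.1622 × (179 − 238) = 228.43 → 228
G = 124 + 0.1622 × (97 − 124) = 119.621 → 120
B = 82 + 0.1622 × (213 − 82) = 103.248 → 103

(228, 120, 103)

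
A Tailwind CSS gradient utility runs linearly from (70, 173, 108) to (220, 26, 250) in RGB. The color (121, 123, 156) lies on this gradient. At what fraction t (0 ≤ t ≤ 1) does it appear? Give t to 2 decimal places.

Invert the lerp on the R channel (largest span, 150): t = (121 − 70) / (220 − 70) = 51/150 = 0.34.
Check on G: (123 − 173)/(26 − 173) = 0.3401 ✓

0.34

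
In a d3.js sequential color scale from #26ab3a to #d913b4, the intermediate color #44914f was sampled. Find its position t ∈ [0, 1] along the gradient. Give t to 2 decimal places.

Invert the lerp on the R channel (largest span, 179): t = (68 − 38) / (217 − 38) = 30/179 = 0.1676.
Check on G: (145 − 171)/(19 − 171) = 0.1711 ✓

0.17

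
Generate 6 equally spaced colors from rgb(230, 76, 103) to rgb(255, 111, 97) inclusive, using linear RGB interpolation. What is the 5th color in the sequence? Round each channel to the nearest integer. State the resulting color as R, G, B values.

(250, 104, 98)

With 6 swatches and endpoints inclusive, swatch 5 sits at t = (5 − 1)/(6 − 1) = 4/5 ≈ 0.8.
R = 230 + 0.8 × (255 − 230) = 250 → 250
G = 76 + 0.8 × (111 − 76) = 104 → 104
B = 103 + 0.8 × (97 − 103) = 98.2 → 98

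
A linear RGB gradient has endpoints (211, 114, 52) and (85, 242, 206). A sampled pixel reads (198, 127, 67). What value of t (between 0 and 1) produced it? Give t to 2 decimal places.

Invert the lerp on the B channel (largest span, 154): t = (67 − 52) / (206 − 52) = 15/154 = 0.097403.
Check on R: (198 − 211)/(85 − 211) = 0.1032 ✓

0.10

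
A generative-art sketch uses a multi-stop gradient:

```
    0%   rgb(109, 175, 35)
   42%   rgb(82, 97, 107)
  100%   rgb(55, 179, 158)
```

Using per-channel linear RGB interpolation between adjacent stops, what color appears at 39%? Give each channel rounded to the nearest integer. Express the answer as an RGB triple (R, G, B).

39% lies between the 0% and 42% stops, so the local fraction is t = (39 − 0)/(42 − 0) = 39/42 ≈ 0.9286.
R = 109 + 0.9286 × (82 − 109) = 83.928 → 84
G = 175 + 0.9286 × (97 − 175) = 102.569 → 103
B = 35 + 0.9286 × (107 − 35) = 101.859 → 102

(84, 103, 102)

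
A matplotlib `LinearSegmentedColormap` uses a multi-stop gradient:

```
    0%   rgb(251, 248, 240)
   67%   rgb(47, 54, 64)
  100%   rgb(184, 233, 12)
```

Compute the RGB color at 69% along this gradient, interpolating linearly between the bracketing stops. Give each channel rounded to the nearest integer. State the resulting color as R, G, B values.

(55, 65, 61)

69% lies between the 67% and 100% stops, so the local fraction is t = (69 − 67)/(100 − 67) = 2/33 ≈ 0.0606.
R = 47 + 0.0606 × (184 − 47) = 55.302 → 55
G = 54 + 0.0606 × (233 − 54) = 64.847 → 65
B = 64 + 0.0606 × (12 − 64) = 60.849 → 61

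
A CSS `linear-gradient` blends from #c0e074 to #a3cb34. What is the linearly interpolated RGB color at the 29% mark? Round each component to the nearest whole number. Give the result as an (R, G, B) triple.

(184, 218, 97)

#c0e074 → (192, 224, 116); #a3cb34 → (163, 203, 52).
29% corresponds to t = 0.29.
R = 192 + 0.29 × (163 − 192) = 192 + 0.29 × -29 = 183.59 → 184
G = 224 + 0.29 × (203 − 224) = 224 + 0.29 × -21 = 217.91 → 218
B = 116 + 0.29 × (52 − 116) = 116 + 0.29 × -64 = 97.44 → 97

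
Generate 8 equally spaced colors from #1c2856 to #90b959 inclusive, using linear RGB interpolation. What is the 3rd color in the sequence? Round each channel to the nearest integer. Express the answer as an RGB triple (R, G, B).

(61, 81, 87)

With 8 swatches and endpoints inclusive, swatch 3 sits at t = (3 − 1)/(8 − 1) = 2/7 ≈ 0.2857.
#1c2856 → (28, 40, 86); #90b959 → (144, 185, 89).
R = 28 + 0.2857 × (144 − 28) = 61.141 → 61
G = 40 + 0.2857 × (185 − 40) = 81.427 → 81
B = 86 + 0.2857 × (89 − 86) = 86.857 → 87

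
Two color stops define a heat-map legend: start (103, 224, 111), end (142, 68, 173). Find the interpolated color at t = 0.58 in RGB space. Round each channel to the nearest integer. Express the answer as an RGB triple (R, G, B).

(126, 134, 147)

R = 103 + 0.58 × (142 − 103) = 103 + 0.58 × 39 = 125.62 → 126
G = 224 + 0.58 × (68 − 224) = 224 + 0.58 × -156 = 133.52 → 134
B = 111 + 0.58 × (173 − 111) = 111 + 0.58 × 62 = 146.96 → 147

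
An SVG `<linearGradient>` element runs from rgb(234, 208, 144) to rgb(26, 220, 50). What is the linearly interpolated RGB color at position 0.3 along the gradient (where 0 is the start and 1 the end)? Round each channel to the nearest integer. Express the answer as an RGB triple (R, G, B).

(172, 212, 116)

R = 234 + 0.3 × (26 − 234) = 234 + 0.3 × -208 = 171.6 → 172
G = 208 + 0.3 × (220 − 208) = 208 + 0.3 × 12 = 211.6 → 212
B = 144 + 0.3 × (50 − 144) = 144 + 0.3 × -94 = 115.8 → 116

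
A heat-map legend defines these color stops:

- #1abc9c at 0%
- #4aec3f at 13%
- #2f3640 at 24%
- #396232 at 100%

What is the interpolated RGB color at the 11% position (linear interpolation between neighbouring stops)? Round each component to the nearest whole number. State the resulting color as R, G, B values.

(67, 229, 77)

11% lies between the 0% and 13% stops, so the local fraction is t = (11 − 0)/(13 − 0) = 11/13 ≈ 0.8462.
#1abc9c → (26, 188, 156); #4aec3f → (74, 236, 63).
R = 26 + 0.8462 × (74 − 26) = 66.618 → 67
G = 188 + 0.8462 × (236 − 188) = 228.618 → 229
B = 156 + 0.8462 × (63 − 156) = 77.303 → 77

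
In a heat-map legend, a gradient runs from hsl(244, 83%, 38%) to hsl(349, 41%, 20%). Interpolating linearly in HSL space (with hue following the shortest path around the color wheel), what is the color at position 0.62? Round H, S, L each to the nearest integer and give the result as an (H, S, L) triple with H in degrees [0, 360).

Hue arc: Δh = 349 − 244 = 105° (|Δh| ≤ 180, already the shorter path).
H = 244 + 0.62 × (105) = 309.1 → 309°
S = 83 + 0.62 × (41 − 83) = 56.96 → 57%
L = 38 + 0.62 × (20 − 38) = 26.84 → 27%

(309, 57, 27)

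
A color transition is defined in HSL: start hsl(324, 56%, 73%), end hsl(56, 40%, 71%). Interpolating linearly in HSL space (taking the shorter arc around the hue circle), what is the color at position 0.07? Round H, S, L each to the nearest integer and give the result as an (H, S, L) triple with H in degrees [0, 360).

Hue: 56 − 324 = -268°, but |-268| > 180 so the shorter arc goes the other way: Δh = -268 + 360 = 92°.
H = 324 + 0.07 × (92) = 330.44 → 330°
S = 56 + 0.07 × (40 − 56) = 54.88 → 55%
L = 73 + 0.07 × (71 − 73) = 72.86 → 73%

(330, 55, 73)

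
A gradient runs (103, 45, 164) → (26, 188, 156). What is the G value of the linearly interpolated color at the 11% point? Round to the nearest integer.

G = 45 + 0.11 × (188 − 45) = 60.73 → 61

61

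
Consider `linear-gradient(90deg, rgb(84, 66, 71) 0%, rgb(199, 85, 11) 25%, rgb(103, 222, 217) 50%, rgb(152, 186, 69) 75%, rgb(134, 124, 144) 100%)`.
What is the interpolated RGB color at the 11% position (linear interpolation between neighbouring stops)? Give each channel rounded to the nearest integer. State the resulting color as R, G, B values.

(135, 74, 45)

11% lies between the 0% and 25% stops, so the local fraction is t = (11 − 0)/(25 − 0) = 11/25 ≈ 0.44.
R = 84 + 0.44 × (199 − 84) = 134.6 → 135
G = 66 + 0.44 × (85 − 66) = 74.36 → 74
B = 71 + 0.44 × (11 − 71) = 44.6 → 45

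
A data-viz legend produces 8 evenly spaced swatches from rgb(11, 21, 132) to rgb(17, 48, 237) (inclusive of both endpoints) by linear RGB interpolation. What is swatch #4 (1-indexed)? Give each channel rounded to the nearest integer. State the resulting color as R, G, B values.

With 8 swatches and endpoints inclusive, swatch 4 sits at t = (4 − 1)/(8 − 1) = 3/7 ≈ 0.4286.
R = 11 + 0.4286 × (17 − 11) = 13.572 → 14
G = 21 + 0.4286 × (48 − 21) = 32.572 → 33
B = 132 + 0.4286 × (237 − 132) = 177.003 → 177

(14, 33, 177)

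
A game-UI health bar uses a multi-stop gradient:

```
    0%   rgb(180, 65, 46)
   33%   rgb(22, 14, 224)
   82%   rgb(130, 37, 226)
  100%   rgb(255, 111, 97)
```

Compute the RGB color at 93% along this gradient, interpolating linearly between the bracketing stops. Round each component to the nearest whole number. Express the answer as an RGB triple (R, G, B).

93% lies between the 82% and 100% stops, so the local fraction is t = (93 − 82)/(100 − 82) = 11/18 ≈ 0.6111.
R = 130 + 0.6111 × (255 − 130) = 206.387 → 206
G = 37 + 0.6111 × (111 − 37) = 82.221 → 82
B = 226 + 0.6111 × (97 − 226) = 147.168 → 147

(206, 82, 147)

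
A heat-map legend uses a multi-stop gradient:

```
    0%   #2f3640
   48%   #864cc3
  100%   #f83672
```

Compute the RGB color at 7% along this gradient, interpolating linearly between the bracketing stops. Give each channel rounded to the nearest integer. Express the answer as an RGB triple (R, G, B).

7% lies between the 0% and 48% stops, so the local fraction is t = (7 − 0)/(48 − 0) = 7/48 ≈ 0.1458.
#2f3640 → (47, 54, 64); #864cc3 → (134, 76, 195).
R = 47 + 0.1458 × (134 − 47) = 59.685 → 60
G = 54 + 0.1458 × (76 − 54) = 57.208 → 57
B = 64 + 0.1458 × (195 − 64) = 83.1 → 83

(60, 57, 83)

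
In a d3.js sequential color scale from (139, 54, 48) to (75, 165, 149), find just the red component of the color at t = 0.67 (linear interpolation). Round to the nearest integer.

96

R = 139 + 0.67 × (75 − 139) = 96.12 → 96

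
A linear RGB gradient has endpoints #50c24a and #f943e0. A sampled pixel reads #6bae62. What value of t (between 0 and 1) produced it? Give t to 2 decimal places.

0.16

Invert the lerp on the R channel (largest span, 169): t = (107 − 80) / (249 − 80) = 27/169 = 0.15976.
Check on G: (174 − 194)/(67 − 194) = 0.1575 ✓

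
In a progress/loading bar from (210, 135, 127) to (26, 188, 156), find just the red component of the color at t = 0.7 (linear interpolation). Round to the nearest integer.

R = 210 + 0.7 × (26 − 210) = 81.2 → 81

81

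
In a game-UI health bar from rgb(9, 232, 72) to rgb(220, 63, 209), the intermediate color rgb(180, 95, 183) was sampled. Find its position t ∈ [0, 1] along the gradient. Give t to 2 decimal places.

Invert the lerp on the R channel (largest span, 211): t = (180 − 9) / (220 − 9) = 171/211 = 0.81043.
Check on G: (95 − 232)/(63 − 232) = 0.8107 ✓

0.81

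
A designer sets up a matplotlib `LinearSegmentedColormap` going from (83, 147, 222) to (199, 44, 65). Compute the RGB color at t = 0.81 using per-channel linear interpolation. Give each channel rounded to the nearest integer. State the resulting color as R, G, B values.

(177, 64, 95)

R = 83 + 0.81 × (199 − 83) = 83 + 0.81 × 116 = 176.96 → 177
G = 147 + 0.81 × (44 − 147) = 147 + 0.81 × -103 = 63.57 → 64
B = 222 + 0.81 × (65 − 222) = 222 + 0.81 × -157 = 94.83 → 95
So the blended color is (177, 64, 95), about #b1405f.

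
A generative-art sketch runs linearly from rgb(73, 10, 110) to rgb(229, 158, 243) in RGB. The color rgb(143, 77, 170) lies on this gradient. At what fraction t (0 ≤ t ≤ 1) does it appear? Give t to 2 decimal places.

0.45

Invert the lerp on the R channel (largest span, 156): t = (143 − 73) / (229 − 73) = 70/156 = 0.44872.
Check on G: (77 − 10)/(158 − 10) = 0.4527 ✓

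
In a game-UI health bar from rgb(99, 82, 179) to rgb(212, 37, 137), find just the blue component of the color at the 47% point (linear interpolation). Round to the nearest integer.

159

B = 179 + 0.47 × (137 − 179) = 159.26 → 159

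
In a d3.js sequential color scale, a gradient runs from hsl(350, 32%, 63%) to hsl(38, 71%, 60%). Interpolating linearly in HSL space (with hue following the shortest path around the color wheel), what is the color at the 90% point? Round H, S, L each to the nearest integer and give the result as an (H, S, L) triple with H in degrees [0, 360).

Hue: 38 − 350 = -312°, but |-312| > 180 so the shorter arc goes the other way: Δh = -312 + 360 = 48°.
H = 350 + 0.9 × (48) = 393.2 → 393 → 393 mod 360 = 33°
S = 32 + 0.9 × (71 − 32) = 67.1 → 67%
L = 63 + 0.9 × (60 − 63) = 60.3 → 60%

(33, 67, 60)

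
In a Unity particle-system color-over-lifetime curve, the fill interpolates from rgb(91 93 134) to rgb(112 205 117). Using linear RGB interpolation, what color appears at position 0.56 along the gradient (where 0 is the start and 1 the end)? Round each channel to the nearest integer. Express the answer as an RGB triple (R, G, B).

R = 91 + 0.56 × (112 − 91) = 91 + 0.56 × 21 = 102.76 → 103
G = 93 + 0.56 × (205 − 93) = 93 + 0.56 × 112 = 155.72 → 156
B = 134 + 0.56 × (117 − 134) = 134 + 0.56 × -17 = 124.48 → 124

(103, 156, 124)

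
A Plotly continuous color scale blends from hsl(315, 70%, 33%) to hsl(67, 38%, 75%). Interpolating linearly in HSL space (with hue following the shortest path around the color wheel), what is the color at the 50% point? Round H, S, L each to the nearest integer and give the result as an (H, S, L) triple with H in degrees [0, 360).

Hue: 67 − 315 = -248°, but |-248| > 180 so the shorter arc goes the other way: Δh = -248 + 360 = 112°.
H = 315 + 0.5 × (112) = 371 → 371 → 371 mod 360 = 11°
S = 70 + 0.5 × (38 − 70) = 54 → 54%
L = 33 + 0.5 × (75 − 33) = 54 → 54%

(11, 54, 54)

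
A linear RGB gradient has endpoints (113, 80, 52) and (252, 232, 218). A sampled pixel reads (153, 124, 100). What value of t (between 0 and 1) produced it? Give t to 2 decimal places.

0.29

Invert the lerp on the B channel (largest span, 166): t = (100 − 52) / (218 − 52) = 48/166 = 0.28916.
Check on R: (153 − 113)/(252 − 113) = 0.2878 ✓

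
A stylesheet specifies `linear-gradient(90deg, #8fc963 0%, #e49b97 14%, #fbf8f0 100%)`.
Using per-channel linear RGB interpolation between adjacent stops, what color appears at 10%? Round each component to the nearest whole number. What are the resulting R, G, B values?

(204, 168, 136)

10% lies between the 0% and 14% stops, so the local fraction is t = (10 − 0)/(14 − 0) = 10/14 ≈ 0.7143.
#8fc963 → (143, 201, 99); #e49b97 → (228, 155, 151).
R = 143 + 0.7143 × (228 − 143) = 203.716 → 204
G = 201 + 0.7143 × (155 − 201) = 168.142 → 168
B = 99 + 0.7143 × (151 − 99) = 136.144 → 136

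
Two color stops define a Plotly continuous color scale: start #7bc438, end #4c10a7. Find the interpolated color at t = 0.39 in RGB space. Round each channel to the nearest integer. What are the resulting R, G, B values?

(105, 126, 99)

#7bc438 → (123, 196, 56); #4c10a7 → (76, 16, 167).
R = 123 + 0.39 × (76 − 123) = 123 + 0.39 × -47 = 104.67 → 105
G = 196 + 0.39 × (16 − 196) = 196 + 0.39 × -180 = 125.8 → 126
B = 56 + 0.39 × (167 − 56) = 56 + 0.39 × 111 = 99.29 → 99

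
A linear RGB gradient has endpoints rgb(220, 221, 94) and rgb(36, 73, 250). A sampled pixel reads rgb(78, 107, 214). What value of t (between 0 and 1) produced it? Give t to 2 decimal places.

Invert the lerp on the R channel (largest span, 184): t = (78 − 220) / (36 − 220) = -142/-184 = 0.77174.
Check on G: (107 − 221)/(73 − 221) = 0.7703 ✓

0.77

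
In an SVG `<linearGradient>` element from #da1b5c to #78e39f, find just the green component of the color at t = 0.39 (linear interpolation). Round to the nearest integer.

G₁ = 27 (from #da1b5c), G₂ = 227 (from #78e39f).
G = 27 + 0.39 × (227 − 27) = 105 → 105

105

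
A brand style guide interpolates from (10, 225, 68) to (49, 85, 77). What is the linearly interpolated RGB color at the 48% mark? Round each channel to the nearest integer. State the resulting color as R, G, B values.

48% corresponds to t = 0.48.
R = 10 + 0.48 × (49 − 10) = 10 + 0.48 × 39 = 28.72 → 29
G = 225 + 0.48 × (85 − 225) = 225 + 0.48 × -140 = 157.8 → 158
B = 68 + 0.48 × (77 − 68) = 68 + 0.48 × 9 = 72.32 → 72
So the blended color is (29, 158, 72), about #1d9e48.

(29, 158, 72)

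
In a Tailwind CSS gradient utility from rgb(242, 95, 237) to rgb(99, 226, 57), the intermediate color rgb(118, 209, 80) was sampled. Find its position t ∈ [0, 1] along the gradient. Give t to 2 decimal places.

0.87

Invert the lerp on the B channel (largest span, 180): t = (80 − 237) / (57 − 237) = -157/-180 = 0.87222.
Check on R: (118 − 242)/(99 − 242) = 0.8671 ✓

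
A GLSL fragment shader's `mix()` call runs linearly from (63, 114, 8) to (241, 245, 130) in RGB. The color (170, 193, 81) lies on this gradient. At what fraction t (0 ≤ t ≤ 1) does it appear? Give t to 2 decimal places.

0.60

Invert the lerp on the R channel (largest span, 178): t = (170 − 63) / (241 − 63) = 107/178 = 0.60112.
Check on G: (193 − 114)/(245 − 114) = 0.6031 ✓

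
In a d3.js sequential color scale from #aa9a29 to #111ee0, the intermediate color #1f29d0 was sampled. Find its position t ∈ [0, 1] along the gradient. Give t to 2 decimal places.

0.91

Invert the lerp on the B channel (largest span, 183): t = (208 − 41) / (224 − 41) = 167/183 = 0.91257.
Check on R: (31 − 170)/(17 − 170) = 0.9085 ✓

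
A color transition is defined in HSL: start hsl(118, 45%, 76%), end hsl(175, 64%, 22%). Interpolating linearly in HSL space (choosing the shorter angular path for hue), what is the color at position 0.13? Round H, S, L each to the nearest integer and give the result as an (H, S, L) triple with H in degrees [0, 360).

Hue arc: Δh = 175 − 118 = 57° (|Δh| ≤ 180, already the shorter path).
H = 118 + 0.13 × (57) = 125.41 → 125°
S = 45 + 0.13 × (64 − 45) = 47.47 → 47%
L = 76 + 0.13 × (22 − 76) = 68.98 → 69%

(125, 47, 69)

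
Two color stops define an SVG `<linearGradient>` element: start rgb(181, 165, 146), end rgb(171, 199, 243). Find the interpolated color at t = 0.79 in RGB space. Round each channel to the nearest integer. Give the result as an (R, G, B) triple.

R = 181 + 0.79 × (171 − 181) = 181 + 0.79 × -10 = 173.1 → 173
G = 165 + 0.79 × (199 − 165) = 165 + 0.79 × 34 = 191.86 → 192
B = 146 + 0.79 × (243 − 146) = 146 + 0.79 × 97 = 222.63 → 223

(173, 192, 223)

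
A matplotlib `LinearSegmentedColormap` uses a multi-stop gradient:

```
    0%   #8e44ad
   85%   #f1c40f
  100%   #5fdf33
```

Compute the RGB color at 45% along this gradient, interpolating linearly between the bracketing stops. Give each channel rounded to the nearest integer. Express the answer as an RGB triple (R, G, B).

(194, 136, 89)

45% lies between the 0% and 85% stops, so the local fraction is t = (45 − 0)/(85 − 0) = 45/85 ≈ 0.5294.
#8e44ad → (142, 68, 173); #f1c40f → (241, 196, 15).
R = 142 + 0.5294 × (241 − 142) = 194.411 → 194
G = 68 + 0.5294 × (196 − 68) = 135.763 → 136
B = 173 + 0.5294 × (15 − 173) = 89.355 → 89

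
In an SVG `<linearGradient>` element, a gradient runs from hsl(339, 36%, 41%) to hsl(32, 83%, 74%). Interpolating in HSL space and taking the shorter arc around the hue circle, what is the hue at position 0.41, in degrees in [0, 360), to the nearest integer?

Hue: 32 − 339 = -307°, but |-307| > 180 so the shorter arc goes the other way: Δh = -307 + 360 = 53°.
H = 339 + 0.41 × (53) = 360.73 → 361 → 361 mod 360 = 1°

1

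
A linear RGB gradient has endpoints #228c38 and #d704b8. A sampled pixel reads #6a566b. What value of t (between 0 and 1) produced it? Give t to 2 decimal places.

Invert the lerp on the R channel (largest span, 181): t = (106 − 34) / (215 − 34) = 72/181 = 0.39779.
Check on G: (86 − 140)/(4 − 140) = 0.3971 ✓

0.40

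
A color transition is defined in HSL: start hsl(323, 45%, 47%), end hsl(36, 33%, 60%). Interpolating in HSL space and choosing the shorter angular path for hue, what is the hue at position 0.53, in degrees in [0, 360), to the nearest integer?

Hue: 36 − 323 = -287°, but |-287| > 180 so the shorter arc goes the other way: Δh = -287 + 360 = 73°.
H = 323 + 0.53 × (73) = 361.69 → 362 → 362 mod 360 = 2°

2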